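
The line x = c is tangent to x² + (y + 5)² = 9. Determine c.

Tangency holds when the distance from the centre (0, −5) to the line equals the radius 3:
|1·0 + 0·(−5) − c| / √1 = 3
|c| = 3, so c = 3 or c = −3.

c = −3 or c = 3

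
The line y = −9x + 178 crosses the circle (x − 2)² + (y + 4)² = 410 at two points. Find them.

From the line, y = −9x + 178. Substituting:
82x² − 3280x + 32718 = 0  ⟹  x² − 40x + 399 = 0
x = 21 or x = 19, giving (21, −11) and (19, 7).

(19, 7) and (21, −11)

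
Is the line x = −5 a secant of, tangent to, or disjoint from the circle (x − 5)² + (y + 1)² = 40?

disjoint

Substituting the line into the circle gives y² + 2y + 61 = 0.
Discriminant = (2)² − 4·1·(61) = −240 < 0.
No real roots: the line does not meet the circle.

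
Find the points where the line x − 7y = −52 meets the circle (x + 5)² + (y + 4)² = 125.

(−10, 6) and (−3, 7)

Express y = (52 + x)/7 and substitute into the circle:
50x² + 650x + 1500 = 0  ⟹  x² + 13x + 30 = 0
x = −3 or x = −10, giving (−3, 7) and (−10, 6).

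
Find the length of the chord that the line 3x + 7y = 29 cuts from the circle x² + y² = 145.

The distance from (0, 0) to the line is 29/√58, and r² = 145.
Chord = 2√(r² − d²) = 2·√(261/2) = 3√58.

3√58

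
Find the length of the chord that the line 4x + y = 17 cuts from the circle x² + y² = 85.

4√17

Centre (0, 0), r² = 85. Perpendicular distance d from centre to line = |−17| / √17 = 17/√17.
Chord = 2√(r² − d²) = 2·√(68) = 4√17.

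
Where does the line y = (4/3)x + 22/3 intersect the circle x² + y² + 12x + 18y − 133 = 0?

Express y = (22 + 4x)/3 and substitute into the circle:
25x² + 500x + 475 = 0  ⟹  x² + 20x + 19 = 0
x = −1 or x = −19, giving (−1, 6) and (−19, −18).

(−19, −18) and (−1, 6)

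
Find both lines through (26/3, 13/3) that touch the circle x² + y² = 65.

8x − y = 65 and 4x + 7y = 65

A line y − (13/3) = m(x − (26/3)) is tangent when its distance from (0, 0) is √65:
(−26/3m − (−13/3))² = 65(m² + 1)
7m² − 52m − 32 = 0, so m = 8 or m = −4/7.
With m = 8: 8x − y = 65. With m = −4/7: 4x + 7y = 65.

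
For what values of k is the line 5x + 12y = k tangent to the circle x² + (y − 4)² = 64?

k = −56 or k = 152

Tangency holds when the distance from the centre (0, 4) to the line equals the radius 8:
|5·0 + 12·4 − k| / √169 = 8
|k − (48)| = 8·13, so k = 152 or k = −56.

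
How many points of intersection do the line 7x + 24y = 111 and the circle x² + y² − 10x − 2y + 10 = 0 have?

2

Substituting the line into the circle gives 625x² − 6978x + 12753 = 0.
Discriminant = (−6978)² − 4·625·(12753) = 16809984 > 0.
Two real roots: the line is a secant.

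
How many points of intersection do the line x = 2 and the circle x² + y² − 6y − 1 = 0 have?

2

Centre (0, 3), r² = 10. Distance² from centre to line = (−2)² = 4.
Since d² < r², the line cuts the circle twice.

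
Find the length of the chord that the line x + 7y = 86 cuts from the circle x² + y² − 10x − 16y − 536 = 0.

Centre (5, 8), r² = 625. Perpendicular distance d from centre to line = |−25| / √50 = 25/√50.
Half the chord is √(r² − d²) = √(1225/2), so the full chord is 35√2.

35√2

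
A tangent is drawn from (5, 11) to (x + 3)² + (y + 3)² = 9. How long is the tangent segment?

Centre (−3, −3), r² = 9. |PO|² = (8)² + (14)² = 260.
The tangent meets the radius at right angles, so tangent² = |PO|² − r² = 260 − 9 = 251.

√251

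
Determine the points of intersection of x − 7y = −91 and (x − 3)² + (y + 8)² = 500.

Substitute y = (91 + x)/7:
50x² − 2450 = 0  ⟹  x² − 49 = 0
x = 7 or x = −7, giving (7, 14) and (−7, 12).

(−7, 12) and (7, 14)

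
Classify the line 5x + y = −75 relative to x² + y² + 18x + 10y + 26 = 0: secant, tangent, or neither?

secant

Substituting the line into the circle gives 26x² + 718x + 4901 = 0.
Δ = 515524 − 509704 = 5820.
Two real roots: the line is a secant.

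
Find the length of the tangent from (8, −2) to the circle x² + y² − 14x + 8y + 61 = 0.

With centre O = (7, −4), |OP|² = 5 and r² = 4.
The tangent meets the radius at right angles, so tangent² = |PO|² − r² = 5 − 4 = 1.

1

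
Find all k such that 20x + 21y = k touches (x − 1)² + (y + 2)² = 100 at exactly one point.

k = −312 or k = 268

The line touches the circle iff its distance from (1, −2) is 10:
|20·1 + 21·(−2) − k| / √841 = 10
|k − (−22)| = 10·29, so k = 268 or k = −312.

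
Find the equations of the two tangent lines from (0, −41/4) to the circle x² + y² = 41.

5x + 4y = −41 and 5x − 4y = 41

Write the tangent as mx − y + (−41/4 − m·(0)) = 0 and set its distance from the centre to √41:
[m·(0) − (41/4)]² = 41(m² + 1)
16m² − 25 = 0, so m = −5/4 or m = 5/4.
Through (0, −41/4) these give 5x + 4y = −41 and 5x − 4y = 41.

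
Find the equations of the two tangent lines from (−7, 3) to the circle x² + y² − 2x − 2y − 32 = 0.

Let a tangent through (−7, 3) have slope m. Its distance from (1, 1) must equal √34:
[m·(8) − (−2)]² = 34(m² + 1)
15m² + 16m − 15 = 0, so m = −5/3 or m = 3/5.
With m = −5/3: 5x + 3y = −26. With m = 3/5: 3x − 5y = −36.

5x + 3y = −26 and 3x − 5y = −36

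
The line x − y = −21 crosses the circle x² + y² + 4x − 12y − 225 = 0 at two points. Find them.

From the line, y = x + 21. Substituting:
2x² + 34x − 36 = 0  ⟹  x² + 17x − 18 = 0
x = 1 or x = −18, giving (1, 22) and (−18, 3).

(−18, 3) and (1, 22)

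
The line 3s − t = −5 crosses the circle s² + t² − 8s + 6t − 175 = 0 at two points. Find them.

(−6, −13) and (2, 11)

Express t = 3s + 5 and substitute into the circle:
10s² + 40s − 120 = 0  ⟹  s² + 4s − 12 = 0
s = 2 or s = −6, giving (2, 11) and (−6, −13).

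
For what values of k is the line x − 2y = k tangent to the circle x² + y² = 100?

k = ±10√5

For a tangent, require d(centre, line) = r = 10.
|1·0 − 2·0 − k| / √5 = 10
|k| = 10√5.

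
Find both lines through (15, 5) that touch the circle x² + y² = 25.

A line y − (5) = m(x − (15)) is tangent when its distance from (0, 0) is 5:
[m·(−15) − (−5)]² = 25(m² + 1)
4m² − 3m = 0, so m = 0 or m = 3/4.
With m = 0: y = 5. With m = 3/4: 3x − 4y = 25.

y = 5 and 3x − 4y = 25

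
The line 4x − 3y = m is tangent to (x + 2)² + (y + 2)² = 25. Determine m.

Tangency holds when the distance from the centre (−2, −2) to the line equals the radius 5:
|4·(−2) − 3·(−2) − m| / √25 = 5
|m − (−2)| = 5·5, so m = 23 or m = −27.

m = −27 or m = 23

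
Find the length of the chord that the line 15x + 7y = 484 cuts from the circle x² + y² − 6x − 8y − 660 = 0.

From the line, y = (484 − 15x)/7. Substituting:
274x² − 13974x + 174812 = 0  ⟹  x² − 51x + 638 = 0
x = 29 or x = 22, giving (29, 7) and (22, 22).
|(29, 7) − (22, 22)| = √((7)² + (−15)²) = √274.

√274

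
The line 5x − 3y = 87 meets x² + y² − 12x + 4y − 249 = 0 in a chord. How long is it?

5√34

Express y = (−87 + 5x)/3 and substitute into the circle:
34x² − 918x + 4284 = 0  ⟹  x² − 27x + 126 = 0
x = 21 or x = 6, giving (21, 6) and (6, −19).
|(21, 6) − (6, −19)| = √((15)² + (25)²) = 5√34.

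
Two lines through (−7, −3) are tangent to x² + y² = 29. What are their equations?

Let a tangent through (−7, −3) have slope m. Its distance from (0, 0) must equal √29:
(7m − (3))² = 29(m² + 1)
10m² − 21m − 10 = 0, so m = −2/5 or m = 5/2.
Through (−7, −3) these give 2x + 5y = −29 and 5x − 2y = −29.

2x + 5y = −29 and 5x − 2y = −29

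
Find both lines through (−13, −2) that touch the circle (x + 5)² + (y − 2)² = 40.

Let a tangent through (−13, −2) have slope m. Its distance from (−5, 2) must equal 2√10:
[m·(8) − (4)]² = 40(m² + 1)
3m² − 8m − 3 = 0, so m = 3 or m = −1/3.
With m = 3: 3x − y = −37. With m = −1/3: x + 3y = −19.

3x − y = −37 and x + 3y = −19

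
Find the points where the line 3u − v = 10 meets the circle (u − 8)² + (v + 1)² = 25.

(3, −1) and (4, 2)

Express v = 3u − 10 and substitute into the circle:
10u² − 70u + 120 = 0  ⟹  u² − 7u + 12 = 0
u = 4 or u = 3, giving (4, 2) and (3, −1).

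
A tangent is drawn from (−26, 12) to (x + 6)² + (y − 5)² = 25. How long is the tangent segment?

The centre is (−6, 5) and r = 5. The square of the distance from P to the centre is 400 + 49 = 449.
Power of the point: PT² = |PO|² − r² = 424, so PT = 2√106.

2√106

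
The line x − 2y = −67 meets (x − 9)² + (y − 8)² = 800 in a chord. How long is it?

Centre (9, 8), r² = 800. Perpendicular distance d from centre to line = |60| / √5 = 60/√5.
Half the chord is √(r² − d²) = √(80), so the full chord is 8√5.

8√5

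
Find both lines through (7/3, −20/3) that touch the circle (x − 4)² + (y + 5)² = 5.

A line y − (−20/3) = m(x − (7/3)) is tangent when its distance from (4, −5) is √5:
(5/3m − (5/3))² = 5(m² + 1)
2m² + 5m + 2 = 0, so m = −1/2 or m = −2.
Through (7/3, −20/3) these give x + 2y = −11 and 2x + y = −2.

x + 2y = −11 and 2x + y = −2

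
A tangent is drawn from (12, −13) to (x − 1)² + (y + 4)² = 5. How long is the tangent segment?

With centre O = (1, −4), |OP|² = 202 and r² = 5.
The tangent meets the radius at right angles, so tangent² = |PO|² − r² = 202 − 5 = 197.

√197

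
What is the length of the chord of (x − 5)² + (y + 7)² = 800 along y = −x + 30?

24√2

From the line, y = −x + 30. Substituting:
2x² − 84x + 594 = 0  ⟹  x² − 42x + 297 = 0
x = 33 or x = 9, giving (33, −3) and (9, 21).
Chord length = distance between (33, −3) and (9, 21) = √1152 = 24√2.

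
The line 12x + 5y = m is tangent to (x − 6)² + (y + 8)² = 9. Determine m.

m = −7 or m = 71

For a tangent, require d(centre, line) = r = 3.
|12·6 + 5·(−8) − m| / √169 = 3
|m − (32)| = 3·13, so m = 71 or m = −7.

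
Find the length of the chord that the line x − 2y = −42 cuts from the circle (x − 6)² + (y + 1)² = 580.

8√5

The distance from (6, −1) to the line is 50/√5, and r² = 580.
Chord = 2√(r² − d²) = 2·√(80) = 8√5.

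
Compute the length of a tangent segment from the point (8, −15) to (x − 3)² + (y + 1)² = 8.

√213

Centre (3, −1), r² = 8. |PO|² = (5)² + (−14)² = 221.
The tangent meets the radius at right angles, so tangent² = |PO|² − r² = 221 − 8 = 213.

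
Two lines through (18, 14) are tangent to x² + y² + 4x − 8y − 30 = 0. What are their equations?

x − y = 4 and x − 7y = −80

Write the tangent as mx − y + (14 − m·(18)) = 0 and set its distance from the centre to 5√2:
[m·(−20) − (−10)]² = 50(m² + 1)
7m² − 8m + 1 = 0, so m = 1 or m = 1/7.
With m = 1: x − y = 4. With m = 1/7: x − 7y = −80.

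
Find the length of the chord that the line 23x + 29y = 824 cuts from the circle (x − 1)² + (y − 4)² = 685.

√1370

The distance from (1, 4) to the line is 685/√1370, and r² = 685.
Half the chord is √(r² − d²) = √(685/2), so the full chord is √1370.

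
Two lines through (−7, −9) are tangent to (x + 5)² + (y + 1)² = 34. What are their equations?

Write the tangent as mx − y + (−9 − m·(−7)) = 0 and set its distance from the centre to √34:
[m·(2) − (8)]² = 34(m² + 1)
15m² + 16m − 15 = 0, so m = −5/3 or m = 3/5.
Through (−7, −9) these give 5x + 3y = −62 and 3x − 5y = 24.

5x + 3y = −62 and 3x − 5y = 24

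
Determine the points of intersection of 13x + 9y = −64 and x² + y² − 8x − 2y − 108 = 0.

(−7, 3) and (2, −10)

Substitute y = (−64 − 13x)/9:
250x² + 1250x − 3500 = 0  ⟹  x² + 5x − 14 = 0
x = 2 or x = −7, giving (2, −10) and (−7, 3).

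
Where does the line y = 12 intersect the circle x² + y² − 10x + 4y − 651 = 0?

(−17, 12) and (27, 12)

From the line, y = 12. Substituting:
x² − 10x − 459 = 0
x = 27 or x = −17, giving (27, 12) and (−17, 12).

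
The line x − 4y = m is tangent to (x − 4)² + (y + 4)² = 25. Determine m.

m = 20 ± 5√17

Tangency holds when the distance from the centre (4, −4) to the line equals the radius 5:
|1·4 − 4·(−4) − m| / √17 = 5
|m − (20)| = 5√17.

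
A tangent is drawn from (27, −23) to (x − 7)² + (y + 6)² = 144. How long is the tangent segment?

√545

With centre O = (7, −6), |OP|² = 689 and r² = 144.
Power of the point: PT² = |PO|² − r² = 545, so PT = √545.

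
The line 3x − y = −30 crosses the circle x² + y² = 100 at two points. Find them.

(−10, 0) and (−8, 6)

From the line, y = 3x + 30. Substituting:
10x² + 180x + 800 = 0  ⟹  x² + 18x + 80 = 0
x = −8 or x = −10, giving (−8, 6) and (−10, 0).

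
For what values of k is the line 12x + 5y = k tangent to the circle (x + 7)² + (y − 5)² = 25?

k = −124 or k = 6

Tangency holds when the distance from the centre (−7, 5) to the line equals the radius 5:
|12·(−7) + 5·5 − k| / √169 = 5
|k − (−59)| = 5·13, so k = 6 or k = −124.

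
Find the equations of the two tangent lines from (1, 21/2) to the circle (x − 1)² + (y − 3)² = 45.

x − 2y = −20 and x + 2y = 22

Let a tangent through (1, 21/2) have slope m. Its distance from (1, 3) must equal 3√5:
[m·(0) − (−15/2)]² = 45(m² + 1)
4m² − 1 = 0, so m = 1/2 or m = −1/2.
Through (1, 21/2) these give x − 2y = −20 and x + 2y = 22.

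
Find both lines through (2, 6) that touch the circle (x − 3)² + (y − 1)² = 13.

2x + 3y = 22 and 3x − 2y = −6

A line y − (6) = m(x − (2)) is tangent when its distance from (3, 1) is √13:
[m·(1) − (−5)]² = 13(m² + 1)
6m² − 5m − 6 = 0, so m = −2/3 or m = 3/2.
Through (2, 6) these give 2x + 3y = 22 and 3x − 2y = −6.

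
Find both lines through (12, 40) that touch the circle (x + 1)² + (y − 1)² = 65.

Let a tangent through (12, 40) have slope m. Its distance from (−1, 1) must equal √65:
[m·(−13) − (−39)]² = 65(m² + 1)
4m² − 39m + 56 = 0, so m = 8 or m = 7/4.
Through (12, 40) these give 8x − y = 56 and 7x − 4y = −76.

8x − y = 56 and 7x − 4y = −76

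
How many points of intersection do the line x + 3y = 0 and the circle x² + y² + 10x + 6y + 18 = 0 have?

d² = (1·(−5) + 3·(−3) − (0))²/10 = 98/5; r² = 16.
Since d² > r², the line lies outside the circle.

0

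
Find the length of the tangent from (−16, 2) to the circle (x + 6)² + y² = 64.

With centre O = (−6, 0), |OP|² = 104 and r² = 64.
The tangent meets the radius at right angles, so tangent² = |PO|² − r² = 104 − 64 = 40.

2√10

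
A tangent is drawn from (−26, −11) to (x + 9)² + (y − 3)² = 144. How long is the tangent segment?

√341

Centre (−9, 3), r² = 144. |PO|² = (−17)² + (−14)² = 485.
The tangent meets the radius at right angles, so tangent² = |PO|² − r² = 485 − 144 = 341.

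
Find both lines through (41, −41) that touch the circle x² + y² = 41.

Write the tangent as mx − y + (−41 − m·(41)) = 0 and set its distance from the centre to √41:
[m·(−41) − (41)]² = 41(m² + 1)
20m² + 41m + 20 = 0, so m = −5/4 or m = −4/5.
With m = −5/4: 5x + 4y = 41. With m = −4/5: 4x + 5y = −41.

5x + 4y = 41 and 4x + 5y = −41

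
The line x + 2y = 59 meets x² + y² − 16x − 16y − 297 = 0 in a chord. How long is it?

12√5

From the line, y = (59 − x)/2. Substituting:
5x² − 150x + 405 = 0  ⟹  x² − 30x + 81 = 0
x = 27 or x = 3, giving (27, 16) and (3, 28).
|(27, 16) − (3, 28)| = √((24)² + (−12)²) = 12√5.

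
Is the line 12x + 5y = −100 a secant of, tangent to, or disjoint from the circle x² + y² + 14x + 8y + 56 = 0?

Substituting the line into the circle gives 169x² + 2270x + 7400 = 0.
Δ = 5152900 − 5002400 = 150500.
Two real roots: the line is a secant.

secant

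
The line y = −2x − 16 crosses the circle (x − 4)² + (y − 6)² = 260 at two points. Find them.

(−12, 8) and (−4, −8)

From the line, y = −2x − 16. Substituting:
5x² + 80x + 240 = 0  ⟹  x² + 16x + 48 = 0
x = −4 or x = −12, giving (−4, −8) and (−12, 8).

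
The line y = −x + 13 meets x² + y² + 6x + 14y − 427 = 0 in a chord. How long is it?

Express y = −x + 13 and substitute into the circle:
2x² − 34x − 76 = 0  ⟹  x² − 17x − 38 = 0
x = 19 or x = −2, giving (19, −6) and (−2, 15).
Chord length = distance between (19, −6) and (−2, 15) = √882 = 21√2.

21√2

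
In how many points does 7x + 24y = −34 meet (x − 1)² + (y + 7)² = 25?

0

Centre (1, −7), r² = 25. Distance² from centre to line = (−127)²/625 = 16129/625.
Since d² > r², the line lies outside the circle.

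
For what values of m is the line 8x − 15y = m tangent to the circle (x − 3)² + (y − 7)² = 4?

m = −115 or m = −47

For a tangent, require d(centre, line) = r = 2.
|8·3 − 15·7 − m| / √289 = 2
|m − (−81)| = 2·17, so m = −47 or m = −115.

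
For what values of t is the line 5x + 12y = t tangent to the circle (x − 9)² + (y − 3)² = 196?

t = −101 or t = 263

Tangency holds when the distance from the centre (9, 3) to the line equals the radius 14:
|5·9 + 12·3 − t| / √169 = 14
|t − (81)| = 14·13, so t = 263 or t = −101.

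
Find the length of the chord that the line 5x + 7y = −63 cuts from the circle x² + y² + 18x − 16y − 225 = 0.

The distance from (−9, 8) to the line is 74/√74, and r² = 370.
Half the chord is √(r² − d²) = √(296), so the full chord is 4√74.

4√74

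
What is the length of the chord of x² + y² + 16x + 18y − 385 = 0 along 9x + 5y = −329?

Centre (−8, −9), r² = 530. Perpendicular distance d from centre to line = |212| / √106 = 212/√106.
Chord = 2√(r² − d²) = 2·√(106) = 2√106.

2√106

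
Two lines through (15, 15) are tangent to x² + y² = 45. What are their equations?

A line y − (15) = m(x − (15)) is tangent when its distance from (0, 0) is 3√5:
[m·(−15) − (−15)]² = 45(m² + 1)
2m² − 5m + 2 = 0, so m = 2 or m = 1/2.
With m = 2: 2x − y = 15. With m = 1/2: x − 2y = −15.

2x − y = 15 and x − 2y = −15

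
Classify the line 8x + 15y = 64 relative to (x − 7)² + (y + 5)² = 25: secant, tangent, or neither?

Substituting the line into the circle gives 289x² − 5374x + 24721 = 0.
Δ = 28879876 − 28577476 = 302400.
Two real roots: the line is a secant.

secant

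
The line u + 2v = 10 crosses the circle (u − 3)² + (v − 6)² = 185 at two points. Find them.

(−10, 10) and (14, −2)

Substitute v = (10 − u)/2:
5u² − 20u − 700 = 0  ⟹  u² − 4u − 140 = 0
u = 14 or u = −10, giving (14, −2) and (−10, 10).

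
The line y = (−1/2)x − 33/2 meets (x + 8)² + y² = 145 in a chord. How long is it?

Centre (−8, 0), r² = 145. Perpendicular distance d from centre to line = |25| / √5 = 25/√5.
Chord = 2√(r² − d²) = 2·√(20) = 4√5.

4√5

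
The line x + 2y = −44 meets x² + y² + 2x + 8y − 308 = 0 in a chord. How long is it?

8√5

The distance from (−1, −4) to the line is 35/√5, and r² = 325.
Chord = 2√(r² − d²) = 2·√(80) = 8√5.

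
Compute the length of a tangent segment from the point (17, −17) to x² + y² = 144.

With centre O = (0, 0), |OP|² = 578 and r² = 144.
The tangent meets the radius at right angles, so tangent² = |PO|² − r² = 578 − 144 = 434.

√434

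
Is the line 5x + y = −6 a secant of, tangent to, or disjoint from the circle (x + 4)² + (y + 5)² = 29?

secant

Substituting the line into the circle gives 26x² + 18x − 12 = 0.
Discriminant = (18)² − 4·26·(−12) = 1572 > 0.
Two real roots: the line is a secant.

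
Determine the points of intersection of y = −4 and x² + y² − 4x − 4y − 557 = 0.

Substitute y = −4:
x² − 4x − 525 = 0
x = 25 or x = −21, giving (25, −4) and (−21, −4).

(−21, −4) and (25, −4)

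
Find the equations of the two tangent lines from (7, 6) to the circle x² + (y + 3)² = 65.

Write the tangent as mx − y + (6 − m·(7)) = 0 and set its distance from the centre to √65:
[m·(−7) − (−9)]² = 65(m² + 1)
8m² + 63m − 8 = 0, so m = −8 or m = 1/8.
With m = −8: 8x + y = 62. With m = 1/8: x − 8y = −41.

8x + y = 62 and x − 8y = −41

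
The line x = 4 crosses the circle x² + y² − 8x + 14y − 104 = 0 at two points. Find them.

The line gives x = 4. Substituting into the circle:
y² + 14y − 120 = 0
y = 6 or y = −20, giving (4, 6) and (4, −20).

(4, −20) and (4, 6)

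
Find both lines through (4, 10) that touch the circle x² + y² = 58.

Write the tangent as mx − y + (10 − m·(4)) = 0 and set its distance from the centre to √58:
(−4m − (−10))² = 58(m² + 1)
21m² + 40m − 21 = 0, so m = 3/7 or m = −7/3.
With m = 3/7: 3x − 7y = −58. With m = −7/3: 7x + 3y = 58.

3x − 7y = −58 and 7x + 3y = 58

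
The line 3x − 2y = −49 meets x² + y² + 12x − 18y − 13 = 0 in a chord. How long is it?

Substitute y = (49 + 3x)/2:
13x² + 234x + 585 = 0  ⟹  x² + 18x + 45 = 0
x = −3 or x = −15, giving (−3, 20) and (−15, 2).
|(−3, 20) − (−15, 2)| = √((12)² + (18)²) = 6√13.

6√13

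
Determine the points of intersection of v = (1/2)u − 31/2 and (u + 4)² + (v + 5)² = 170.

From the line, v = (−31 + u)/2. Substituting:
5u² − 10u − 175 = 0  ⟹  u² − 2u − 35 = 0
u = 7 or u = −5, giving (7, −12) and (−5, −18).

(−5, −18) and (7, −12)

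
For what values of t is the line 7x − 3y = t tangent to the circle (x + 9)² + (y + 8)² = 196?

For a tangent, require d(centre, line) = r = 14.
|7·(−9) − 3·(−8) − t| / √58 = 14
|t − (−39)| = 14√58.

t = −39 ± 14√58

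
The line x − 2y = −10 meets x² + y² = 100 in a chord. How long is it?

8√5

Express y = (10 + x)/2 and substitute into the circle:
5x² + 20x − 300 = 0  ⟹  x² + 4x − 60 = 0
x = 6 or x = −10, giving (6, 8) and (−10, 0).
|(6, 8) − (−10, 0)| = √((16)² + (8)²) = 8√5.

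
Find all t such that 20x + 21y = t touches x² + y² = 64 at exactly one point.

For a tangent, require d(centre, line) = r = 8.
|20·0 + 21·0 − t| / √841 = 8
|t| = 8·29, so t = 232 or t = −232.

t = −232 or t = 232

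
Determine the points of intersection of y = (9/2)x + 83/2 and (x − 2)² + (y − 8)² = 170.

(−9, 1) and (−5, 19)

From the line, y = (83 + 9x)/2. Substituting:
85x² + 1190x + 3825 = 0  ⟹  x² + 14x + 45 = 0
x = −5 or x = −9, giving (−5, 19) and (−9, 1).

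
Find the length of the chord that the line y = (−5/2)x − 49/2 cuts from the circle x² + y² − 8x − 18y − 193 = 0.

2√29

The distance from (4, 9) to the line is 87/√29, and r² = 290.
Half the chord is √(r² − d²) = √(29), so the full chord is 2√29.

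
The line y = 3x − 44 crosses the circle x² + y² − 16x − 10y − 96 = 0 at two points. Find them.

Express y = 3x − 44 and substitute into the circle:
10x² − 310x + 2280 = 0  ⟹  x² − 31x + 228 = 0
x = 19 or x = 12, giving (19, 13) and (12, −8).

(12, −8) and (19, 13)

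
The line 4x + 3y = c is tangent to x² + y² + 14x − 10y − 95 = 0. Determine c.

The line touches the circle iff its distance from (−7, 5) is 13:
|4·(−7) + 3·5 − c| / √25 = 13
|c − (−13)| = 13·5, so c = 52 or c = −78.

c = −78 or c = 52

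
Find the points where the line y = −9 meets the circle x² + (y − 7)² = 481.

Express y = −9 and substitute into the circle:
x² − 225 = 0
x = 15 or x = −15, giving (15, −9) and (−15, −9).

(−15, −9) and (15, −9)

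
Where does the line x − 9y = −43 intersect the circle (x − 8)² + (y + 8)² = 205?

From the line, y = (43 + x)/9. Substituting:
82x² − 1066x + 1804 = 0  ⟹  x² − 13x + 22 = 0
x = 11 or x = 2, giving (11, 6) and (2, 5).

(2, 5) and (11, 6)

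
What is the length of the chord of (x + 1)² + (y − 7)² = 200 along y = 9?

Centre (−1, 7), r² = 200. Perpendicular distance d from centre to line = |−2| / √1 = 2.
Half the chord is √(r² − d²) = √(196), so the full chord is 28.

28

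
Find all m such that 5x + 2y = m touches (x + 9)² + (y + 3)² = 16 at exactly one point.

For a tangent, require d(centre, line) = r = 4.
|5·(−9) + 2·(−3) − m| / √29 = 4
|m − (−51)| = 4√29.

m = −51 ± 4√29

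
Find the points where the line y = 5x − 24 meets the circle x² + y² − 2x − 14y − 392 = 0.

(2, −14) and (10, 26)

Express y = 5x − 24 and substitute into the circle:
26x² − 312x + 520 = 0  ⟹  x² − 12x + 20 = 0
x = 10 or x = 2, giving (10, 26) and (2, −14).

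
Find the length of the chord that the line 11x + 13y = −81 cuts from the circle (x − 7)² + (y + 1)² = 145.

√290

Centre (7, −1), r² = 145. Perpendicular distance d from centre to line = |145| / √290 = 145/√290.
Half the chord is √(r² − d²) = √(145/2), so the full chord is √290.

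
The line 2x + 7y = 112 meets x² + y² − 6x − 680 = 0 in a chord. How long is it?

6√53

The distance from (3, 0) to the line is 106/√53, and r² = 689.
Half the chord is √(r² − d²) = √(477), so the full chord is 6√53.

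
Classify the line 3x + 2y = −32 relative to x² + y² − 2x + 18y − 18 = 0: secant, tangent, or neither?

d² = (3·1 + 2·(−9) − (−32))²/13 = 289/13; r² = 100.
Since d² < r², the line cuts the circle twice.

secant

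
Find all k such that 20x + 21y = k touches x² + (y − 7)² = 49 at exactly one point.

The line touches the circle iff its distance from (0, 7) is 7:
|20·0 + 21·7 − k| / √841 = 7
|k − (147)| = 7·29, so k = 350 or k = −56.

k = −56 or k = 350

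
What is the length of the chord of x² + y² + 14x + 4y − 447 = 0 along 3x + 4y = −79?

40

From the line, y = (−79 − 3x)/4. Substituting:
25x² + 650x − 2175 = 0  ⟹  x² + 26x − 87 = 0
x = 3 or x = −29, giving (3, −22) and (−29, 2).
|(3, −22) − (−29, 2)| = √((32)² + (−24)²) = 40.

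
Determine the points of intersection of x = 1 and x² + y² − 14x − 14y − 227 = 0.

(1, −10) and (1, 24)

The line gives x = 1. Substituting into the circle:
y² − 14y − 240 = 0
y = 24 or y = −10, giving (1, 24) and (1, −10).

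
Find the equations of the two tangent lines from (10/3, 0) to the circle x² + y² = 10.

3x + y = 10 and 3x − y = 10

Let a tangent through (10/3, 0) have slope m. Its distance from (0, 0) must equal √10:
(−10/3m − (0))² = 10(m² + 1)
m² − 9 = 0, so m = −3 or m = 3.
With m = −3: 3x + y = 10. With m = 3: 3x − y = 10.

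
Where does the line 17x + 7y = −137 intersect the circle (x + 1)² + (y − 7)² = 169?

Express y = (−137 − 17x)/7 and substitute into the circle:
338x² + 6422x + 26364 = 0  ⟹  x² + 19x + 78 = 0
x = −6 or x = −13, giving (−6, −5) and (−13, 12).

(−13, 12) and (−6, −5)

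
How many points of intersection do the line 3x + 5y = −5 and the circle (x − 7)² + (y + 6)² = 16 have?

Substituting the line into the circle gives 34x² − 500x + 1450 = 0.
Δ = 250000 − 197200 = 52800.
Two real roots: the line is a secant.

2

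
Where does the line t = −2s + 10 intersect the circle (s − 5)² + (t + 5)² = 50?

(4, 2) and (10, −10)

Substitute t = −2s + 10:
5s² − 70s + 200 = 0  ⟹  s² − 14s + 40 = 0
s = 10 or s = 4, giving (10, −10) and (4, 2).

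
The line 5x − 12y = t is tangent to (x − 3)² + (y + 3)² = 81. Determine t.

The line touches the circle iff its distance from (3, −3) is 9:
|5·3 − 12·(−3) − t| / √169 = 9
|t − (51)| = 9·13, so t = 168 or t = −66.

t = −66 or t = 168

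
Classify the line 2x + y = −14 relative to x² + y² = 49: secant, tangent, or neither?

secant

Substituting the line into the circle gives 5x² + 56x + 147 = 0.
Discriminant = (56)² − 4·5·(147) = 196 > 0.
Two real roots: the line is a secant.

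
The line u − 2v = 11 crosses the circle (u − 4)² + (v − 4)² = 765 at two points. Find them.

Express v = (−11 + u)/2 and substitute into the circle:
5u² − 70u − 2635 = 0  ⟹  u² − 14u − 527 = 0
u = 31 or u = −17, giving (31, 10) and (−17, −14).

(−17, −14) and (31, 10)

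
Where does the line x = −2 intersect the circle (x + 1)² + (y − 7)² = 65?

(−2, −1) and (−2, 15)

The line gives x = −2. Substituting into the circle:
y² − 14y − 15 = 0
y = 15 or y = −1, giving (−2, 15) and (−2, −1).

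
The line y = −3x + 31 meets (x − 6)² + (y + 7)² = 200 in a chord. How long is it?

8√10

From the line, y = −3x + 31. Substituting:
10x² − 240x + 1280 = 0  ⟹  x² − 24x + 128 = 0
x = 16 or x = 8, giving (16, −17) and (8, 7).
|(16, −17) − (8, 7)| = √((8)² + (−24)²) = 8√10.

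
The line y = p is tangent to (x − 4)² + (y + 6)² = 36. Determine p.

p = −12 or p = 0

For a tangent, require d(centre, line) = r = 6.
|0·4 + 1·(−6) − p| / √1 = 6
|p − (−6)| = 6, so p = 0 or p = −12.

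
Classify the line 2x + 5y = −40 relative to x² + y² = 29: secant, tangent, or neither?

neither

Substituting the line into the circle gives 29x² + 160x + 875 = 0.
Discriminant = (160)² − 4·29·(875) = −75900 < 0.
No real roots: the line does not meet the circle.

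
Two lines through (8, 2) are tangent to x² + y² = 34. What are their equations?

Let a tangent through (8, 2) have slope m. Its distance from (0, 0) must equal √34:
(−8m − (−2))² = 34(m² + 1)
15m² − 16m − 15 = 0, so m = −3/5 or m = 5/3.
Through (8, 2) these give 3x + 5y = 34 and 5x − 3y = 34.

3x + 5y = 34 and 5x − 3y = 34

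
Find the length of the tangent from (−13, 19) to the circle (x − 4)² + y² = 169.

The centre is (4, 0) and r = 13. The square of the distance from P to the centre is 289 + 361 = 650.
By the tangent–radius right angle, tangent length = √(|PO|² − r²) = √481.

√481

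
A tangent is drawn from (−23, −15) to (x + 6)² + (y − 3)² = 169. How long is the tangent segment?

2√111

The centre is (−6, 3) and r = 13. The square of the distance from P to the centre is 289 + 324 = 613.
By the tangent–radius right angle, tangent length = √(|PO|² − r²) = √444 = 2√111.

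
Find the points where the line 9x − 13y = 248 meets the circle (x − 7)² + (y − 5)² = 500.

Express y = (−248 + 9x)/13 and substitute into the circle:
250x² − 8000x + 21750 = 0  ⟹  x² − 32x + 87 = 0
x = 29 or x = 3, giving (29, 1) and (3, −17).

(3, −17) and (29, 1)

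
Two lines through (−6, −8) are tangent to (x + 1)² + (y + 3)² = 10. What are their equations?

x − 3y = 18 and 3x − y = −10

Let a tangent through (−6, −8) have slope m. Its distance from (−1, −3) must equal √10:
[m·(5) − (5)]² = 10(m² + 1)
3m² − 10m + 3 = 0, so m = 1/3 or m = 3.
Through (−6, −8) these give x − 3y = 18 and 3x − y = −10.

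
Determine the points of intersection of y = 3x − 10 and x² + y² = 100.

(0, −10) and (6, 8)

Substitute y = 3x − 10:
10x² − 60x = 0  ⟹  x² − 6x = 0
x = 6 or x = 0, giving (6, 8) and (0, −10).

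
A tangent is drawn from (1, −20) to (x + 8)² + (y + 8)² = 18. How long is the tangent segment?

With centre O = (−8, −8), |OP|² = 225 and r² = 18.
Power of the point: PT² = |PO|² − r² = 207, so PT = 3√23.

3√23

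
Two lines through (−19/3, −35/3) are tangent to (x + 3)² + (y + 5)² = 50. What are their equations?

x + 7y = −88 and x + y = −18

Write the tangent as mx − y + (−35/3 − m·(−19/3)) = 0 and set its distance from the centre to 5√2:
(10/3m − (20/3))² = 50(m² + 1)
7m² + 8m + 1 = 0, so m = −1/7 or m = −1.
Through (−19/3, −35/3) these give x + 7y = −88 and x + y = −18.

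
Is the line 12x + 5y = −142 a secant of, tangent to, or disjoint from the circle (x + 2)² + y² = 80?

Substituting the line into the circle gives 169x² + 3508x + 18264 = 0.
Discriminant = (3508)² − 4·169·(18264) = −40400 < 0.
No real roots: the line does not meet the circle.

disjoint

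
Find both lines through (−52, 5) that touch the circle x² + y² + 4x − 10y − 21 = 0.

x + 7y = −17 and x − 7y = −87

Write the tangent as mx − y + (5 − m·(−52)) = 0 and set its distance from the centre to 5√2:
(50m − (0))² = 50(m² + 1)
49m² − 1 = 0, so m = −1/7 or m = 1/7.
With m = −1/7: x + 7y = −17. With m = 1/7: x − 7y = −87.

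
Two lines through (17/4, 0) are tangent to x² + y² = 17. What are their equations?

4x − y = 17 and 4x + y = 17

Let a tangent through (17/4, 0) have slope m. Its distance from (0, 0) must equal √17:
(−17/4m − (0))² = 17(m² + 1)
m² − 16 = 0, so m = 4 or m = −4.
Through (17/4, 0) these give 4x − y = 17 and 4x + y = 17.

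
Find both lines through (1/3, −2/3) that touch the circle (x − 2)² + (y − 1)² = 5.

Let a tangent through (1/3, −2/3) have slope m. Its distance from (2, 1) must equal √5:
[m·(5/3) − (5/3)]² = 5(m² + 1)
2m² + 5m + 2 = 0, so m = −2 or m = −1/2.
Through (1/3, −2/3) these give 2x + y = 0 and x + 2y = −1.

2x + y = 0 and x + 2y = −1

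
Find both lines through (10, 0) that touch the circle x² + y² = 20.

A line y − (0) = m(x − (10)) is tangent when its distance from (0, 0) is 2√5:
(−10m − (0))² = 20(m² + 1)
4m² − 1 = 0, so m = −1/2 or m = 1/2.
With m = −1/2: x + 2y = 10. With m = 1/2: x − 2y = 10.

x + 2y = 10 and x − 2y = 10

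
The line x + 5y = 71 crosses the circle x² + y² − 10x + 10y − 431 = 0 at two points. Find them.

Substitute y = (71 − x)/5:
26x² − 442x − 2184 = 0  ⟹  x² − 17x − 84 = 0
x = 21 or x = −4, giving (21, 10) and (−4, 15).

(−4, 15) and (21, 10)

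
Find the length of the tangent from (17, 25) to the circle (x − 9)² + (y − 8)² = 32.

√321

Centre (9, 8), r² = 32. |PO|² = (8)² + (17)² = 353.
The tangent meets the radius at right angles, so tangent² = |PO|² − r² = 353 − 32 = 321.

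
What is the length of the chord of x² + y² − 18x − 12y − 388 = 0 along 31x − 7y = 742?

Express y = (−742 + 31x)/7 and substitute into the circle:
1010x² − 49490x + 593880 = 0  ⟹  x² − 49x + 588 = 0
x = 28 or x = 21, giving (28, 18) and (21, −13).
Chord length = distance between (28, 18) and (21, −13) = √1010 = √1010.

√1010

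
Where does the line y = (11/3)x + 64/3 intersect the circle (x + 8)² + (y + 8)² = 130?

From the line, y = (64 + 11x)/3. Substituting:
130x² + 2080x + 7150 = 0  ⟹  x² + 16x + 55 = 0
x = −5 or x = −11, giving (−5, 3) and (−11, −19).

(−11, −19) and (−5, 3)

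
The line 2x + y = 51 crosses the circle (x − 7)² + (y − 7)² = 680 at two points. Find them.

Express y = −2x + 51 and substitute into the circle:
5x² − 190x + 1305 = 0  ⟹  x² − 38x + 261 = 0
x = 29 or x = 9, giving (29, −7) and (9, 33).

(9, 33) and (29, −7)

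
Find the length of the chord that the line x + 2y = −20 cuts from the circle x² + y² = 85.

Substitute y = (−20 − x)/2:
5x² + 40x + 60 = 0  ⟹  x² + 8x + 12 = 0
x = −2 or x = −6, giving (−2, −9) and (−6, −7).
Chord length = distance between (−2, −9) and (−6, −7) = √20 = 2√5.

2√5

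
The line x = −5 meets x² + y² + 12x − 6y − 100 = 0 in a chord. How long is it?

The distance from (−6, 3) to the line is 1, and r² = 145.
Chord = 2√(r² − d²) = 2·√(144) = 24.

24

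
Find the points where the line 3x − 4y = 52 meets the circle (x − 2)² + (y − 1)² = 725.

From the line, y = (−52 + 3x)/4. Substituting:
25x² − 400x − 8400 = 0  ⟹  x² − 16x − 336 = 0
x = 28 or x = −12, giving (28, 8) and (−12, −22).

(−12, −22) and (28, 8)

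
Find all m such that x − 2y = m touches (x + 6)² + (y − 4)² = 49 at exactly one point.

m = −14 ± 7√5

For a tangent, require d(centre, line) = r = 7.
|1·(−6) − 2·4 − m| / √5 = 7
|m − (−14)| = 7√5.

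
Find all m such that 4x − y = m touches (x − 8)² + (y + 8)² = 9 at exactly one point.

For a tangent, require d(centre, line) = r = 3.
|4·8 − 1·(−8) − m| / √17 = 3
|m − (40)| = 3√17.

m = 40 ± 3√17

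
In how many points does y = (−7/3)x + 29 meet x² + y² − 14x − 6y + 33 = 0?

d² = (7·7 + 3·3 − (87))²/58 = 29/2; r² = 25.
Since d² < r², the line cuts the circle twice.

2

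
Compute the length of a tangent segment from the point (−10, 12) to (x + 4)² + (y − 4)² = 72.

The centre is (−4, 4) and r = 6√2. The square of the distance from P to the centre is 36 + 64 = 100.
By the tangent–radius right angle, tangent length = √(|PO|² − r²) = √28 = 2√7.

2√7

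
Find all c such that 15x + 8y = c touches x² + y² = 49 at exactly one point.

Tangency holds when the distance from the centre (0, 0) to the line equals the radius 7:
|15·0 + 8·0 − c| / √289 = 7
|c| = 7·17, so c = 119 or c = −119.

c = −119 or c = 119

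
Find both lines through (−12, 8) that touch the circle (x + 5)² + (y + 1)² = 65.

x + 8y = 52 and 8x − y = −104

A line y − (8) = m(x − (−12)) is tangent when its distance from (−5, −1) is √65:
(7m − (−9))² = 65(m² + 1)
8m² − 63m − 8 = 0, so m = −1/8 or m = 8.
With m = −1/8: x + 8y = 52. With m = 8: 8x − y = −104.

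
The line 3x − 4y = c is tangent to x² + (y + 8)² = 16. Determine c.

c = 12 or c = 52

For a tangent, require d(centre, line) = r = 4.
|3·0 − 4·(−8) − c| / √25 = 4
|c − (32)| = 4·5, so c = 52 or c = 12.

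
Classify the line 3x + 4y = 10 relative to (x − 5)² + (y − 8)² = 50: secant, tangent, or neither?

neither

Substituting the line into the circle gives 25x² − 28x + 84 = 0.
Discriminant = (−28)² − 4·25·(84) = −7616 < 0.
No real roots: the line does not meet the circle.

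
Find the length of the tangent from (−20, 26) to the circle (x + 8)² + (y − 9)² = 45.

2√97

Centre (−8, 9), r² = 45. |PO|² = (−12)² + (17)² = 433.
By the tangent–radius right angle, tangent length = √(|PO|² − r²) = √388 = 2√97.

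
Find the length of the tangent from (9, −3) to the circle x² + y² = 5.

With centre O = (0, 0), |OP|² = 90 and r² = 5.
By the tangent–radius right angle, tangent length = √(|PO|² − r²) = √85.

√85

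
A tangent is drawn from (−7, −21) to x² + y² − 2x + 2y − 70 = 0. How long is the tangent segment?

With centre O = (1, −1), |OP|² = 464 and r² = 72.
The tangent meets the radius at right angles, so tangent² = |PO|² − r² = 464 − 72 = 392.

14√2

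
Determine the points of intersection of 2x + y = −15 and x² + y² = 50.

(−7, −1) and (−5, −5)

Substitute y = −2x − 15:
5x² + 60x + 175 = 0  ⟹  x² + 12x + 35 = 0
x = −5 or x = −7, giving (−5, −5) and (−7, −1).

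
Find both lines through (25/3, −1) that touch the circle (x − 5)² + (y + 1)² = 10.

3x + y = 24 and 3x − y = 26

A line y − (−1) = m(x − (25/3)) is tangent when its distance from (5, −1) is √10:
(−10/3m − (0))² = 10(m² + 1)
m² − 9 = 0, so m = −3 or m = 3.
Through (25/3, −1) these give 3x + y = 24 and 3x − y = 26.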